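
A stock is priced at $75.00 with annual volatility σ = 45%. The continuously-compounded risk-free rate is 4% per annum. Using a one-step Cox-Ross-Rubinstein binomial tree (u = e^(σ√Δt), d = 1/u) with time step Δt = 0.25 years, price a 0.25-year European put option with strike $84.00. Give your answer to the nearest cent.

CRR parameters: u = e^(σ√Δt) = e^(0.45·√0.25) = 1.2523, d = 1/u = 0.7985
Per-period rate: rΔt = 0.04·0.25 = 0.01, so R = e^0.01 = 1.0101
Risk-neutral probability p = (e^0.01 − 0.7985)/(1.2523 − 0.7985) = 0.2115/0.4538 = 0.4661
Terminal stock prices: S_u = 93.92, S_d = 59.89
Terminal payoffs (K − S): max(-9.924, 0) = 0, max(24.11, 0) = 24.11
Node 0 (S = 75): V_0 = e^(−0.01)·[0.4661·0.0000 + 0.5339·24.1113] = 12.7442

$12.74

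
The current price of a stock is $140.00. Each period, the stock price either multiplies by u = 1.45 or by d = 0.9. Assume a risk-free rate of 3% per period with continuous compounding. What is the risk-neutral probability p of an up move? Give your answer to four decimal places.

Risk-neutral probability p = (e^0.03 − 0.9)/(1.45 − 0.9) = 0.1305/0.5500 = 0.2372

p = 0.2372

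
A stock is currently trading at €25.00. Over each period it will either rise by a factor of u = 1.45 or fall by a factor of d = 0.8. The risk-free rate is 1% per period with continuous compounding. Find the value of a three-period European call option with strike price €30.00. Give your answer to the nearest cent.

Risk-neutral probability p = (e^0.01 − 0.8)/(1.45 − 0.8) = 0.2101/0.6500 = 0.3232
Terminal stock prices: S_uuu = 76.22, S_uud = 42.05, S_udd = 23.2, S_ddd = 12.8
Terminal payoffs (S − K): max(46.22, 0) = 46.22, max(12.05, 0) = 12.05, max(-6.8, 0) = 0, max(-17.2, 0) = 0
Node uu (S = 52.56): V_uu = e^(−0.01)·[0.3232·46.2156 + 0.6768·12.0500] = 22.8610
Node ud (S = 29): V_ud = e^(−0.01)·[0.3232·12.0500 + 0.6768·0.0000] = 3.8553
Node dd (S = 16): V_dd = e^(−0.01)·[0.3232·0.0000 + 0.6768·0.0000] = 0.0000
Node u (S = 36.25): V_u = e^(−0.01)·[0.3232·22.8610 + 0.6768·3.8553] = 9.8976
Node d (S = 20): V_d = e^(−0.01)·[0.3232·3.8553 + 0.6768·0.0000] = 1.2334
Node 0 (S = 25): V_0 = e^(−0.01)·[0.3232·9.8976 + 0.6768·1.2334] = 3.9932

€3.99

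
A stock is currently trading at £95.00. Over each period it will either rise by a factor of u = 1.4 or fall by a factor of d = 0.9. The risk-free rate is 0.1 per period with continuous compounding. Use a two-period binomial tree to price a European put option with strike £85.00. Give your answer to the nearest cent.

Risk-neutral probability p = (e^0.1 − 0.9)/(1.4 − 0.9) = 0.2052/0.5000 = 0.4103
Terminal stock prices: S_uu = 186.2, S_ud = 119.7, S_dd = 76.95
Terminal payoffs (K − S): max(-101.2, 0) = 0, max(-34.7, 0) = 0, max(8.05, 0) = 8.05
Node u (S = 133): V_u = e^(−0.1)·[0.4103·0.0000 + 0.5897·0.0000] = 0.0000
Node d (S = 85.5): V_d = e^(−0.1)·[0.4103·0.0000 + 0.5897·8.0500] = 4.2950
Node 0 (S = 95): V_0 = e^(−0.1)·[0.4103·0.0000 + 0.5897·4.2950] = 2.2916

£2.29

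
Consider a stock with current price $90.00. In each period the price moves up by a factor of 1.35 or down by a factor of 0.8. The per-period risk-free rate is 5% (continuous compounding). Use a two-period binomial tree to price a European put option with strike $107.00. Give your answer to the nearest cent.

Risk-neutral probability p = (e^0.05 − 0.8)/(1.35 − 0.8) = 0.2513/0.5500 = 0.4569
Terminal stock prices: S_uu = 164, S_ud = 97.2, S_dd = 57.6
Terminal payoffs (K − S): max(-57.03, 0) = 0, max(9.8, 0) = 9.8, max(49.4, 0) = 49.4
Node u (S = 121.5): V_u = e^(−0.05)·[0.4569·0.0000 + 0.5431·9.8000] = 5.0632
Node d (S = 72): V_d = e^(−0.05)·[0.4569·9.8000 + 0.5431·49.4000] = 29.7815
Node 0 (S = 90): V_0 = e^(−0.05)·[0.4569·5.0632 + 0.5431·29.7815] = 17.5871

$17.59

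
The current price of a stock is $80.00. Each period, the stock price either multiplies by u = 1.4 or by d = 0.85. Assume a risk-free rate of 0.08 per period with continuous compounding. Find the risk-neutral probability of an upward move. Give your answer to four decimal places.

p = 0.4242

Risk-neutral probability p = (e^0.08 − 0.85)/(1.4 − 0.85) = 0.2333/0.5500 = 0.4242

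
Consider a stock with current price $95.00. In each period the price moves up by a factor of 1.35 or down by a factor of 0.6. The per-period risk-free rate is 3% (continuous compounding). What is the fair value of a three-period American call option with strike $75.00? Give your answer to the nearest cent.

$38.54

Risk-neutral probability p = (e^0.03 − 0.6)/(1.35 − 0.6) = 0.4305/0.7500 = 0.5739
Terminal stock prices: S_uuu = 233.7, S_uud = 103.9, S_udd = 46.17, S_ddd = 20.52
Terminal payoffs (S − K): max(158.7, 0) = 158.7, max(28.88, 0) = 28.88, max(-28.83, 0) = 0, max(-54.48, 0) = 0
Node uu (S = 173.1): continuation = e^(−0.03)·[0.5739·158.7356 + 0.4261·28.8825] = 100.3541; exercise value = 98.1375 ≤ continuation, so V_uu = 100.3541
Node ud (S = 76.95): continuation = e^(−0.03)·[0.5739·28.8825 + 0.4261·0.0000] = 16.0869; exercise value = 1.9500 ≤ continuation, so V_ud = 16.0869
Node dd (S = 34.2): continuation = e^(−0.03)·[0.5739·0.0000 + 0.4261·0.0000] = 0.0000; exercise value = 0.0000 ≤ continuation, so V_dd = 0.0000
Node u (S = 128.2): continuation = e^(−0.03)·[0.5739·100.3541 + 0.4261·16.0869] = 62.5463; exercise value = 53.2500 ≤ continuation, so V_u = 62.5463
Node d (S = 57): continuation = e^(−0.03)·[0.5739·16.0869 + 0.4261·0.0000] = 8.9600; exercise value = 0.0000 ≤ continuation, so V_d = 8.9600
Node 0 (S = 95): continuation = e^(−0.03)·[0.5739·62.5463 + 0.4261·8.9600] = 38.5416; exercise value = 20.0000 ≤ continuation, so V_0 = 38.5416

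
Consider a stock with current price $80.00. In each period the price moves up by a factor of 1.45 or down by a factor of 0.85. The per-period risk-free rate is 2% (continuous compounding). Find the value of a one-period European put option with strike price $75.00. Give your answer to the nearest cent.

$4.92

Risk-neutral probability p = (e^0.02 − 0.85)/(1.45 − 0.85) = 0.1702/0.6000 = 0.2837
Terminal stock prices: S_u = 116, S_d = 68
Terminal payoffs (K − S): max(-41, 0) = 0, max(7, 0) = 7
Node 0 (S = 80): V_0 = e^(−0.02)·[0.2837·0.0000 + 0.7163·7.0000] = 4.9150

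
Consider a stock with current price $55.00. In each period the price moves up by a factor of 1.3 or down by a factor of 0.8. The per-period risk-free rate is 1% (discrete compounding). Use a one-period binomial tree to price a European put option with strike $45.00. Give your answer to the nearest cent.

Risk-neutral probability p = (1 + 0.01 − 0.8)/(1.3 − 0.8) = 0.2100/0.5000 = 0.4200
Terminal stock prices: S_u = 71.5, S_d = 44
Terminal payoffs (K − S): max(-26.5, 0) = 0, max(1, 0) = 1
Node 0 (S = 55): V_0 = 1/1.01·[0.4200·0.0000 + 0.5800·1.0000] = 0.5743

$0.57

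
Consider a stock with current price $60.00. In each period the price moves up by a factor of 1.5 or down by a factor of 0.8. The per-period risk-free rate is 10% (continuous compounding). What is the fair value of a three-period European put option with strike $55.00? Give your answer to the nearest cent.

$3.23

Risk-neutral probability p = (e^0.1 − 0.8)/(1.5 − 0.8) = 0.3052/0.7000 = 0.4360
Terminal stock prices: S_uuu = 202.5, S_uud = 108, S_udd = 57.6, S_ddd = 30.72
Terminal payoffs (K − S): max(-147.5, 0) = 0, max(-53, 0) = 0, max(-2.6, 0) = 0, max(24.28, 0) = 24.28
Node uu (S = 135): V_uu = e^(−0.1)·[0.4360·0.0000 + 0.5640·0.0000] = 0.0000
Node ud (S = 72): V_ud = e^(−0.1)·[0.4360·0.0000 + 0.5640·0.0000] = 0.0000
Node dd (S = 38.4): V_dd = e^(−0.1)·[0.4360·0.0000 + 0.5640·24.2800] = 12.3917
Node u (S = 90): V_u = e^(−0.1)·[0.4360·0.0000 + 0.5640·0.0000] = 0.0000
Node d (S = 48): V_d = e^(−0.1)·[0.4360·0.0000 + 0.5640·12.3917] = 6.3243
Node 0 (S = 60): V_0 = e^(−0.1)·[0.4360·0.0000 + 0.5640·6.3243] = 3.2277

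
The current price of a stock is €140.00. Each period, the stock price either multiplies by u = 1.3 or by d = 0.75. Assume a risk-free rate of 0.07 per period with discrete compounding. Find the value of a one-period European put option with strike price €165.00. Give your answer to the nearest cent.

Risk-neutral probability p = (1 + 0.07 − 0.75)/(1.3 − 0.75) = 0.3200/0.5500 = 0.5818
Terminal stock prices: S_u = 182, S_d = 105
Terminal payoffs (K − S): max(-17, 0) = 0, max(60, 0) = 60
Node 0 (S = 140): V_0 = 1/1.07·[0.5818·0.0000 + 0.4182·60.0000] = 23.4494

€23.45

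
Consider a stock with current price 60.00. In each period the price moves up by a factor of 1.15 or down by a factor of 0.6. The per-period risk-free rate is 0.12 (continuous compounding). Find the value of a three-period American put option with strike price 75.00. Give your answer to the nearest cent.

Risk-neutral probability p = (e^0.12 − 0.6)/(1.15 − 0.6) = 0.5275/0.5500 = 0.9591
Terminal stock prices: S_uuu = 91.25, S_uud = 47.61, S_udd = 24.84, S_ddd = 12.96
Terminal payoffs (K − S): max(-16.25, 0) = 0, max(27.39, 0) = 27.39, max(50.16, 0) = 50.16, max(62.04, 0) = 62.04
Node uu (S = 79.35): continuation = e^(−0.12)·[0.9591·0.0000 + 0.0409·27.3900] = 0.9939; exercise value = 0.0000 ≤ continuation, so V_uu = 0.9939
Node ud (S = 41.4): continuation = e^(−0.12)·[0.9591·27.3900 + 0.0409·50.1600] = 25.1190; exercise value = 33.6000 > continuation, so V_ud = 33.6000 (exercise)
Node dd (S = 21.6): continuation = e^(−0.12)·[0.9591·50.1600 + 0.0409·62.0400] = 44.9190; exercise value = 53.4000 > continuation, so V_dd = 53.4000 (exercise)
Node u (S = 69): continuation = e^(−0.12)·[0.9591·0.9939 + 0.0409·33.6000] = 2.0648; exercise value = 6.0000 > continuation, so V_u = 6.0000 (exercise)
Node d (S = 36): continuation = e^(−0.12)·[0.9591·33.6000 + 0.0409·53.4000] = 30.5190; exercise value = 39.0000 > continuation, so V_d = 39.0000 (exercise)
Node 0 (S = 60): continuation = e^(−0.12)·[0.9591·6.0000 + 0.0409·39.0000] = 6.5190; exercise value = 15.0000 > continuation, so V_0 = 15.0000 (exercise)

15.00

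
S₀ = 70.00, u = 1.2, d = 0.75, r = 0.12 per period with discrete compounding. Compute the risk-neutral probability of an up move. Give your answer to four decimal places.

p = 0.8222

Risk-neutral probability p = (1 + 0.12 − 0.75)/(1.2 − 0.75) = 0.3700/0.4500 = 0.8222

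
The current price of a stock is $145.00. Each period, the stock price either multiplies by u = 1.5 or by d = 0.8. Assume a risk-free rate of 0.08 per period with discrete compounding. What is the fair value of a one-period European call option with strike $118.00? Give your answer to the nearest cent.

Risk-neutral probability p = (1 + 0.08 − 0.8)/(1.5 − 0.8) = 0.2800/0.7000 = 0.4000
Terminal stock prices: S_u = 217.5, S_d = 116
Terminal payoffs (S − K): max(99.5, 0) = 99.5, max(-2, 0) = 0
Node 0 (S = 145): V_0 = 1/1.08·[0.4000·99.5000 + 0.6000·0.0000] = 36.8519

$36.85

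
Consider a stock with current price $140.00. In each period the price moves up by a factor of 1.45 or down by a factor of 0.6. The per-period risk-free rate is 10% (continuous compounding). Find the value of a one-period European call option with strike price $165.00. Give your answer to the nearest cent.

$20.43

Risk-neutral probability p = (e^0.1 − 0.6)/(1.45 − 0.6) = 0.5052/0.8500 = 0.5943
Terminal stock prices: S_u = 203, S_d = 84
Terminal payoffs (S − K): max(38, 0) = 38, max(-81, 0) = 0
Node 0 (S = 140): V_0 = e^(−0.1)·[0.5943·38.0000 + 0.4057·0.0000] = 20.4349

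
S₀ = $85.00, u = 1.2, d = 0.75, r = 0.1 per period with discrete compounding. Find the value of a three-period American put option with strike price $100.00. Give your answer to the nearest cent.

$15.00

Risk-neutral probability p = (1 + 0.1 − 0.75)/(1.2 − 0.75) = 0.3500/0.4500 = 0.7778
Terminal stock prices: S_uuu = 146.9, S_uud = 91.8, S_udd = 57.38, S_ddd = 35.86
Terminal payoffs (K − S): max(-46.88, 0) = 0, max(8.2, 0) = 8.2, max(42.62, 0) = 42.62, max(64.14, 0) = 64.14
Node uu (S = 122.4): continuation = 1/1.1·[0.7778·0.0000 + 0.2222·8.2000] = 1.6566; exercise value = 0.0000 ≤ continuation, so V_uu = 1.6566
Node ud (S = 76.5): continuation = 1/1.1·[0.7778·8.2000 + 0.2222·42.6250] = 14.4091; exercise value = 23.5000 > continuation, so V_ud = 23.5000 (exercise)
Node dd (S = 47.81): continuation = 1/1.1·[0.7778·42.6250 + 0.2222·64.1406] = 43.0966; exercise value = 52.1875 > continuation, so V_dd = 52.1875 (exercise)
Node u (S = 102): continuation = 1/1.1·[0.7778·1.6566 + 0.2222·23.5000] = 5.9188; exercise value = 0.0000 ≤ continuation, so V_u = 5.9188
Node d (S = 63.75): continuation = 1/1.1·[0.7778·23.5000 + 0.2222·52.1875] = 27.1591; exercise value = 36.2500 > continuation, so V_d = 36.2500 (exercise)
Node 0 (S = 85): continuation = 1/1.1·[0.7778·5.9188 + 0.2222·36.2500] = 11.5082; exercise value = 15.0000 > continuation, so V_0 = 15.0000 (exercise)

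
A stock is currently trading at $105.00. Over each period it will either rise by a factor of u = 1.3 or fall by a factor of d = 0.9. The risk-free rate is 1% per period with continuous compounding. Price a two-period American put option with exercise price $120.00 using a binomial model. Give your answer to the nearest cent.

Risk-neutral probability p = (e^0.01 − 0.9)/(1.3 − 0.9) = 0.1101/0.4000 = 0.2751
Terminal stock prices: S_uu = 177.5, S_ud = 122.9, S_dd = 85.05
Terminal payoffs (K − S): max(-57.45, 0) = 0, max(-2.85, 0) = 0, max(34.95, 0) = 34.95
Node u (S = 136.5): continuation = e^(−0.01)·[0.2751·0.0000 + 0.7249·0.0000] = 0.0000; exercise value = 0.0000 ≤ continuation, so V_u = 0.0000
Node d (S = 94.5): continuation = e^(−0.01)·[0.2751·0.0000 + 0.7249·34.9500] = 25.0823; exercise value = 25.5000 > continuation, so V_d = 25.5000 (exercise)
Node 0 (S = 105): continuation = e^(−0.01)·[0.2751·0.0000 + 0.7249·25.5000] = 18.3004; exercise value = 15.0000 ≤ continuation, so V_0 = 18.3004

$18.30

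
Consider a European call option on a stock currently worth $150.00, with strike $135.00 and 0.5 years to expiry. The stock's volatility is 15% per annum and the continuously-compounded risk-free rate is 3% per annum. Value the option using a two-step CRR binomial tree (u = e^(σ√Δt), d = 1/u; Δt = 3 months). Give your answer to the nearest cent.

$18.28

CRR parameters: u = e^(σ√Δt) = e^(0.15·√0.25) = 1.0779, d = 1/u = 0.9277
Per-period rate: rΔt = 0.03·0.25 = 0.0075, so R = e^0.0075 = 1.0075
Risk-neutral probability p = (e^0.0075 − 0.9277)/(1.0779 − 0.9277) = 0.0798/0.1501 = 0.5314
Terminal stock prices: S_uu = 174.3, S_ud = 150, S_dd = 129.1
Terminal payoffs (S − K): max(39.28, 0) = 39.28, max(15, 0) = 15, max(-5.894, 0) = 0
Node u (S = 161.7): V_u = e^(−0.0075)·[0.5314·39.2751 + 0.4686·15.0000] = 27.6913
Node d (S = 139.2): V_d = e^(−0.0075)·[0.5314·15.0000 + 0.4686·0.0000] = 7.9114
Node 0 (S = 150): V_0 = e^(−0.0075)·[0.5314·27.6913 + 0.4686·7.9114] = 18.2848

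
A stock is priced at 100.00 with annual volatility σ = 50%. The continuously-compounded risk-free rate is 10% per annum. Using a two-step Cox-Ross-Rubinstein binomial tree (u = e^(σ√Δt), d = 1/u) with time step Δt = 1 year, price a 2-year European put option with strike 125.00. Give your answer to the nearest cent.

CRR parameters: u = e^(σ√Δt) = e^(0.5·√1) = 1.6487, d = 1/u = 0.6065
Per-period rate: rΔt = 0.1·1 = 0.1, so R = e^0.1 = 1.1052
Risk-neutral probability p = (e^0.1 − 0.6065)/(1.6487 − 0.6065) = 0.4986/1.0422 = 0.4785
Terminal stock prices: S_uu = 271.8, S_ud = 100, S_dd = 36.79
Terminal payoffs (K − S): max(-146.8, 0) = 0, max(25, 0) = 25, max(88.21, 0) = 88.21
Node u (S = 164.9): V_u = e^(−0.1)·[0.4785·0.0000 + 0.5215·25.0000] = 11.7979
Node d (S = 60.65): V_d = e^(−0.1)·[0.4785·25.0000 + 0.5215·88.2121] = 52.4516
Node 0 (S = 100): V_0 = e^(−0.1)·[0.4785·11.7979 + 0.5215·52.4516] = 29.8602

29.86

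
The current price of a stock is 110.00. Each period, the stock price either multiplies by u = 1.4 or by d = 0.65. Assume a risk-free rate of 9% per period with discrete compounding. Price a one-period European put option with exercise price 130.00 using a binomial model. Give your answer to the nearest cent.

22.18

Risk-neutral probability p = (1 + 0.09 − 0.65)/(1.4 − 0.65) = 0.4400/0.7500 = 0.5867
Terminal stock prices: S_u = 154, S_d = 71.5
Terminal payoffs (K − S): max(-24, 0) = 0, max(58.5, 0) = 58.5
Node 0 (S = 110): V_0 = 1/1.09·[0.5867·0.0000 + 0.4133·58.5000] = 22.1835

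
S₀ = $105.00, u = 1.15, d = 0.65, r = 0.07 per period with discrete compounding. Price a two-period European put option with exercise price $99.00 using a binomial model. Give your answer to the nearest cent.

$6.04

Risk-neutral probability p = (1 + 0.07 − 0.65)/(1.15 − 0.65) = 0.4200/0.5000 = 0.8400
Terminal stock prices: S_uu = 138.9, S_ud = 78.49, S_dd = 44.36
Terminal payoffs (K − S): max(-39.86, 0) = 0, max(20.51, 0) = 20.51, max(54.64, 0) = 54.64
Node u (S = 120.7): V_u = 1/1.07·[0.8400·0.0000 + 0.1600·20.5125] = 3.0673
Node d (S = 68.25): V_d = 1/1.07·[0.8400·20.5125 + 0.1600·54.6375] = 24.2734
Node 0 (S = 105): V_0 = 1/1.07·[0.8400·3.0673 + 0.1600·24.2734] = 6.0376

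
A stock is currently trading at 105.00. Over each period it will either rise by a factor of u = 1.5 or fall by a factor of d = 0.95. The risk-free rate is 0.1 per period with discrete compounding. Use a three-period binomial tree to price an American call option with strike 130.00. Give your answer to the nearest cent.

18.88

Risk-neutral probability p = (1 + 0.1 − 0.95)/(1.5 − 0.95) = 0.1500/0.5500 = 0.2727
Terminal stock prices: S_uuu = 354.4, S_uud = 224.4, S_udd = 142.1, S_ddd = 90.02
Terminal payoffs (S − K): max(224.4, 0) = 224.4, max(94.44, 0) = 94.44, max(12.14, 0) = 12.14, max(-39.98, 0) = 0
Node uu (S = 236.2): continuation = 1/1.1·[0.2727·224.3750 + 0.7273·94.4375] = 118.0682; exercise value = 106.2500 ≤ continuation, so V_uu = 118.0682
Node ud (S = 149.6): continuation = 1/1.1·[0.2727·94.4375 + 0.7273·12.1437] = 31.4432; exercise value = 19.6250 ≤ continuation, so V_ud = 31.4432
Node dd (S = 94.76): continuation = 1/1.1·[0.2727·12.1437 + 0.7273·0.0000] = 3.0108; exercise value = 0.0000 ≤ continuation, so V_dd = 3.0108
Node u (S = 157.5): continuation = 1/1.1·[0.2727·118.0682 + 0.7273·31.4432] = 50.0620; exercise value = 27.5000 ≤ continuation, so V_u = 50.0620
Node d (S = 99.75): continuation = 1/1.1·[0.2727·31.4432 + 0.7273·3.0108] = 9.7865; exercise value = 0.0000 ≤ continuation, so V_d = 9.7865
Node 0 (S = 105): continuation = 1/1.1·[0.2727·50.0620 + 0.7273·9.7865] = 18.8825; exercise value = 0.0000 ≤ continuation, so V_0 = 18.8825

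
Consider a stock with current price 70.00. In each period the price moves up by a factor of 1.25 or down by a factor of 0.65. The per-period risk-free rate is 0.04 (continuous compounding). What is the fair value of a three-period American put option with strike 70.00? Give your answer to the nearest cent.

Risk-neutral probability p = (e^0.04 − 0.65)/(1.25 − 0.65) = 0.3908/0.6000 = 0.6514
Terminal stock prices: S_uuu = 136.7, S_uud = 71.09, S_udd = 36.97, S_ddd = 19.22
Terminal payoffs (K − S): max(-66.72, 0) = 0, max(-1.094, 0) = 0, max(33.03, 0) = 33.03, max(50.78, 0) = 50.78
Node uu (S = 109.4): continuation = e^(−0.04)·[0.6514·0.0000 + 0.3486·0.0000] = 0.0000; exercise value = 0.0000 ≤ continuation, so V_uu = 0.0000
Node ud (S = 56.88): continuation = e^(−0.04)·[0.6514·0.0000 + 0.3486·33.0312] = 11.0647; exercise value = 13.1250 > continuation, so V_ud = 13.1250 (exercise)
Node dd (S = 29.58): continuation = e^(−0.04)·[0.6514·33.0312 + 0.3486·50.7763] = 37.6803; exercise value = 40.4250 > continuation, so V_dd = 40.4250 (exercise)
Node u (S = 87.5): continuation = e^(−0.04)·[0.6514·0.0000 + 0.3486·13.1250] = 4.3966; exercise value = 0.0000 ≤ continuation, so V_u = 4.3966
Node d (S = 45.5): continuation = e^(−0.04)·[0.6514·13.1250 + 0.3486·40.4250] = 21.7553; exercise value = 24.5000 > continuation, so V_d = 24.5000 (exercise)
Node 0 (S = 70): continuation = e^(−0.04)·[0.6514·4.3966 + 0.3486·24.5000] = 10.9584; exercise value = 0.0000 ≤ continuation, so V_0 = 10.9584

10.96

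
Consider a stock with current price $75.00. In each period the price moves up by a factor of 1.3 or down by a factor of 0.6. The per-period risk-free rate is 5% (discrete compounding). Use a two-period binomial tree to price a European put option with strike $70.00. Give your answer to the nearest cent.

Risk-neutral probability p = (1 + 0.05 − 0.6)/(1.3 − 0.6) = 0.4500/0.7000 = 0.6429
Terminal stock prices: S_uu = 126.8, S_ud = 58.5, S_dd = 27
Terminal payoffs (K − S): max(-56.75, 0) = 0, max(11.5, 0) = 11.5, max(43, 0) = 43
Node u (S = 97.5): V_u = 1/1.05·[0.6429·0.0000 + 0.3571·11.5000] = 3.9116
Node d (S = 45): V_d = 1/1.05·[0.6429·11.5000 + 0.3571·43.0000] = 21.6667
Node 0 (S = 75): V_0 = 1/1.05·[0.6429·3.9116 + 0.3571·21.6667] = 9.7644

$9.76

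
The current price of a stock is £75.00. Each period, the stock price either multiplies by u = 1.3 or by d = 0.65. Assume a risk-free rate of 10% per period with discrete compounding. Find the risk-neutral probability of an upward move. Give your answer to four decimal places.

p = 0.6923

Risk-neutral probability p = (1 + 0.1 − 0.65)/(1.3 − 0.65) = 0.4500/0.6500 = 0.6923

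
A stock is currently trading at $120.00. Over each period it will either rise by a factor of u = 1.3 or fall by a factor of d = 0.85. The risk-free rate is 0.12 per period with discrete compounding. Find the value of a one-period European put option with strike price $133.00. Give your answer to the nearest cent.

$11.07

Risk-neutral probability p = (1 + 0.12 − 0.85)/(1.3 − 0.85) = 0.2700/0.4500 = 0.6000
Terminal stock prices: S_u = 156, S_d = 102
Terminal payoffs (K − S): max(-23, 0) = 0, max(31, 0) = 31
Node 0 (S = 120): V_0 = 1/1.12·[0.6000·0.0000 + 0.4000·31.0000] = 11.0714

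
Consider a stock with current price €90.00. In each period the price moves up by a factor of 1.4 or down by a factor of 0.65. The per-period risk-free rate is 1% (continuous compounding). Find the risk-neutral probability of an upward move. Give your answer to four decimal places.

p = 0.4801

Risk-neutral probability p = (e^0.01 − 0.65)/(1.4 − 0.65) = 0.3601/0.7500 = 0.4801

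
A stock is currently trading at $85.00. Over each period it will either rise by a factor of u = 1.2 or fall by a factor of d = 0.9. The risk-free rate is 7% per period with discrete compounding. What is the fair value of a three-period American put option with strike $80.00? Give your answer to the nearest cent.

$1.83

Risk-neutral probability p = (1 + 0.07 − 0.9)/(1.2 − 0.9) = 0.1700/0.3000 = 0.5667
Terminal stock prices: S_uuu = 146.9, S_uud = 110.2, S_udd = 82.62, S_ddd = 61.97
Terminal payoffs (K − S): max(-66.88, 0) = 0, max(-30.16, 0) = 0, max(-2.62, 0) = 0, max(18.03, 0) = 18.03
Node uu (S = 122.4): continuation = 1/1.07·[0.5667·0.0000 + 0.4333·0.0000] = 0.0000; exercise value = 0.0000 ≤ continuation, so V_uu = 0.0000
Node ud (S = 91.8): continuation = 1/1.07·[0.5667·0.0000 + 0.4333·0.0000] = 0.0000; exercise value = 0.0000 ≤ continuation, so V_ud = 0.0000
Node dd (S = 68.85): continuation = 1/1.07·[0.5667·0.0000 + 0.4333·18.0350] = 7.3039; exercise value = 11.1500 > continuation, so V_dd = 11.1500 (exercise)
Node u (S = 102): continuation = 1/1.07·[0.5667·0.0000 + 0.4333·0.0000] = 0.0000; exercise value = 0.0000 ≤ continuation, so V_u = 0.0000
Node d (S = 76.5): continuation = 1/1.07·[0.5667·0.0000 + 0.4333·11.1500] = 4.5156; exercise value = 3.5000 ≤ continuation, so V_d = 4.5156
Node 0 (S = 85): continuation = 1/1.07·[0.5667·0.0000 + 0.4333·4.5156] = 1.8287; exercise value = 0.0000 ≤ continuation, so V_0 = 1.8287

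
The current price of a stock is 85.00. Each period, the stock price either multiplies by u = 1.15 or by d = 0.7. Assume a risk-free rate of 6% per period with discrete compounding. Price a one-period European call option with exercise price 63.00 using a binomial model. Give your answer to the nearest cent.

26.23

Risk-neutral probability p = (1 + 0.06 − 0.7)/(1.15 − 0.7) = 0.3600/0.4500 = 0.8000
Terminal stock prices: S_u = 97.75, S_d = 59.5
Terminal payoffs (S − K): max(34.75, 0) = 34.75, max(-3.5, 0) = 0
Node 0 (S = 85): V_0 = 1/1.06·[0.8000·34.7500 + 0.2000·0.0000] = 26.2264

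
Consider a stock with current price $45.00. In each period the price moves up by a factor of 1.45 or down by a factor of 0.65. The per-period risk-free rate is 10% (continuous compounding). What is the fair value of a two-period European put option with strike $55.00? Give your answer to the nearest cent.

Risk-neutral probability p = (e^0.1 − 0.65)/(1.45 − 0.65) = 0.4552/0.8000 = 0.5690
Terminal stock prices: S_uu = 94.61, S_ud = 42.41, S_dd = 19.01
Terminal payoffs (K − S): max(-39.61, 0) = 0, max(12.59, 0) = 12.59, max(35.99, 0) = 35.99
Node u (S = 65.25): V_u = e^(−0.1)·[0.5690·0.0000 + 0.4310·12.5875] = 4.9093
Node d (S = 29.25): V_d = e^(−0.1)·[0.5690·12.5875 + 0.4310·35.9875] = 20.5161
Node 0 (S = 45): V_0 = e^(−0.1)·[0.5690·4.9093 + 0.4310·20.5161] = 10.5291

$10.53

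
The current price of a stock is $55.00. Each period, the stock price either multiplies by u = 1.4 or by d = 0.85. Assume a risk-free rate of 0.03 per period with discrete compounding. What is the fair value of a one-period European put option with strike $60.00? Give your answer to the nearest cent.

$8.65

Risk-neutral probability p = (1 + 0.03 − 0.85)/(1.4 − 0.85) = 0.1800/0.5500 = 0.3273
Terminal stock prices: S_u = 77, S_d = 46.75
Terminal payoffs (K − S): max(-17, 0) = 0, max(13.25, 0) = 13.25
Node 0 (S = 55): V_0 = 1/1.03·[0.3273·0.0000 + 0.6727·13.2500] = 8.6540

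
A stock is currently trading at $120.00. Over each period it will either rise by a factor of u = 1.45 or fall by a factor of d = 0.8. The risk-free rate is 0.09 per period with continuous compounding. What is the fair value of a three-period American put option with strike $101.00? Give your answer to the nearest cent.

$6.06

Risk-neutral probability p = (e^0.09 − 0.8)/(1.45 − 0.8) = 0.2942/0.6500 = 0.4526
Terminal stock prices: S_uuu = 365.8, S_uud = 201.8, S_udd = 111.4, S_ddd = 61.44
Terminal payoffs (K − S): max(-264.8, 0) = 0, max(-100.8, 0) = 0, max(-10.36, 0) = 0, max(39.56, 0) = 39.56
Node uu (S = 252.3): continuation = e^(−0.09)·[0.4526·0.0000 + 0.5474·0.0000] = 0.0000; exercise value = 0.0000 ≤ continuation, so V_uu = 0.0000
Node ud (S = 139.2): continuation = e^(−0.09)·[0.4526·0.0000 + 0.5474·0.0000] = 0.0000; exercise value = 0.0000 ≤ continuation, so V_ud = 0.0000
Node dd (S = 76.8): continuation = e^(−0.09)·[0.4526·0.0000 + 0.5474·39.5600] = 19.7922; exercise value = 24.2000 > continuation, so V_dd = 24.2000 (exercise)
Node u (S = 174): continuation = e^(−0.09)·[0.4526·0.0000 + 0.5474·0.0000] = 0.0000; exercise value = 0.0000 ≤ continuation, so V_u = 0.0000
Node d (S = 96): continuation = e^(−0.09)·[0.4526·0.0000 + 0.5474·24.2000] = 12.1075; exercise value = 5.0000 ≤ continuation, so V_d = 12.1075
Node 0 (S = 120): continuation = e^(−0.09)·[0.4526·0.0000 + 0.5474·12.1075] = 6.0575; exercise value = 0.0000 ≤ continuation, so V_0 = 6.0575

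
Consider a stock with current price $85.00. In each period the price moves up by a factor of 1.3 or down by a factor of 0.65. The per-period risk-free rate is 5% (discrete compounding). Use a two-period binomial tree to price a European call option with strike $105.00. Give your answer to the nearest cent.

Risk-neutral probability p = (1 + 0.05 − 0.65)/(1.3 − 0.65) = 0.4000/0.6500 = 0.6154
Terminal stock prices: S_uu = 143.7, S_ud = 71.83, S_dd = 35.91
Terminal payoffs (S − K): max(38.65, 0) = 38.65, max(-33.17, 0) = 0, max(-69.09, 0) = 0
Node u (S = 110.5): V_u = 1/1.05·[0.6154·38.6500 + 0.3846·0.0000] = 22.6520
Node d (S = 55.25): V_d = 1/1.05·[0.6154·0.0000 + 0.3846·0.0000] = 0.0000
Node 0 (S = 85): V_0 = 1/1.05·[0.6154·22.6520 + 0.3846·0.0000] = 13.2759

$13.28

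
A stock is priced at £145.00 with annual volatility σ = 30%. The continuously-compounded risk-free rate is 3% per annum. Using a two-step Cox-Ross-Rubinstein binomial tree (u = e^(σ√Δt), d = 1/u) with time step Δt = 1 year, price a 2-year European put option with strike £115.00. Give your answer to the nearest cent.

CRR parameters: u = e^(σ√Δt) = e^(0.3·√1) = 1.3499, d = 1/u = 0.7408
Per-period rate: rΔt = 0.03·1 = 0.03, so R = e^0.03 = 1.0305
Risk-neutral probability p = (e^0.03 − 0.7408)/(1.3499 − 0.7408) = 0.2896/0.6090 = 0.4756
Terminal stock prices: S_uu = 264.2, S_ud = 145, S_dd = 79.58
Terminal payoffs (K − S): max(-149.2, 0) = 0, max(-30, 0) = 0, max(35.42, 0) = 35.42
Node u (S = 195.7): V_u = e^(−0.03)·[0.4756·0.0000 + 0.5244·0.0000] = 0.0000
Node d (S = 107.4): V_d = e^(−0.03)·[0.4756·0.0000 + 0.5244·35.4223] = 18.0278
Node 0 (S = 145): V_0 = e^(−0.03)·[0.4756·0.0000 + 0.5244·18.0278] = 9.1750

£9.18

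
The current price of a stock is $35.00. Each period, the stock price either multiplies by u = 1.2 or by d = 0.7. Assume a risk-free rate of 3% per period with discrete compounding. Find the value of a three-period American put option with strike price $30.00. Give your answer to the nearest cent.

$2.72

Risk-neutral probability p = (1 + 0.03 − 0.7)/(1.2 − 0.7) = 0.3300/0.5000 = 0.6600
Terminal stock prices: S_uuu = 60.48, S_uud = 35.28, S_udd = 20.58, S_ddd = 12
Terminal payoffs (K − S): max(-30.48, 0) = 0, max(-5.28, 0) = 0, max(9.42, 0) = 9.42, max(18, 0) = 18
Node uu (S = 50.4): continuation = 1/1.03·[0.6600·0.0000 + 0.3400·0.0000] = 0.0000; exercise value = 0.0000 ≤ continuation, so V_uu = 0.0000
Node ud (S = 29.4): continuation = 1/1.03·[0.6600·0.0000 + 0.3400·9.4200] = 3.1095; exercise value = 0.6000 ≤ continuation, so V_ud = 3.1095
Node dd (S = 17.15): continuation = 1/1.03·[0.6600·9.4200 + 0.3400·17.9950] = 11.9762; exercise value = 12.8500 > continuation, so V_dd = 12.8500 (exercise)
Node u (S = 42): continuation = 1/1.03·[0.6600·0.0000 + 0.3400·3.1095] = 1.0264; exercise value = 0.0000 ≤ continuation, so V_u = 1.0264
Node d (S = 24.5): continuation = 1/1.03·[0.6600·3.1095 + 0.3400·12.8500] = 6.2343; exercise value = 5.5000 ≤ continuation, so V_d = 6.2343
Node 0 (S = 35): continuation = 1/1.03·[0.6600·1.0264 + 0.3400·6.2343] = 2.7156; exercise value = 0.0000 ≤ continuation, so V_0 = 2.7156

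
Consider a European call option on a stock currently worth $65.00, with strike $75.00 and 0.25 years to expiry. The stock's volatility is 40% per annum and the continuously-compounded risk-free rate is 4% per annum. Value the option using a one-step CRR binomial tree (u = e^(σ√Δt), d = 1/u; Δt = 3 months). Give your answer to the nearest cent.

$2.07

CRR parameters: u = e^(σ√Δt) = e^(0.4·√0.25) = 1.2214, d = 1/u = 0.8187
Per-period rate: rΔt = 0.04·0.25 = 0.01, so R = e^0.01 = 1.0101
Risk-neutral probability p = (e^0.01 − 0.8187)/(1.2214 − 0.8187) = 0.1913/0.4027 = 0.4751
Terminal stock prices: S_u = 79.39, S_d = 53.22
Terminal payoffs (S − K): max(4.391, 0) = 4.391, max(-21.78, 0) = 0
Node 0 (S = 65): V_0 = e^(−0.01)·[0.4751·4.3912 + 0.5249·0.0000] = 2.0656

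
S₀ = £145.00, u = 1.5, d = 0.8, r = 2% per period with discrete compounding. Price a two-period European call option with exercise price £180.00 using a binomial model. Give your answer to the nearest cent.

Risk-neutral probability p = (1 + 0.02 − 0.8)/(1.5 − 0.8) = 0.2200/0.7000 = 0.3143
Terminal stock prices: S_uu = 326.2, S_ud = 174, S_dd = 92.8
Terminal payoffs (S − K): max(146.2, 0) = 146.2, max(-6, 0) = 0, max(-87.2, 0) = 0
Node u (S = 217.5): V_u = 1/1.02·[0.3143·146.2500 + 0.6857·0.0000] = 45.0630
Node d (S = 116): V_d = 1/1.02·[0.3143·0.0000 + 0.6857·0.0000] = 0.0000
Node 0 (S = 145): V_0 = 1/1.02·[0.3143·45.0630 + 0.6857·0.0000] = 13.8850

£13.88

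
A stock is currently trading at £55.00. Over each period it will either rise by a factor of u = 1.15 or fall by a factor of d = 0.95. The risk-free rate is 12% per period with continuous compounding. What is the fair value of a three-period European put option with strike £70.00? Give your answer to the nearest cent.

Risk-neutral probability p = (e^0.12 − 0.95)/(1.15 − 0.95) = 0.1775/0.2000 = 0.8875
Terminal stock prices: S_uuu = 83.65, S_uud = 69.1, S_udd = 57.08, S_ddd = 47.16
Terminal payoffs (K − S): max(-13.65, 0) = 0, max(0.8994, 0) = 0.8994, max(12.92, 0) = 12.92, max(22.84, 0) = 22.84
Node uu (S = 72.74): V_uu = e^(−0.12)·[0.8875·0.0000 + 0.1125·0.8994] = 0.0898
Node ud (S = 60.09): V_ud = e^(−0.12)·[0.8875·0.8994 + 0.1125·12.9169] = 1.9969
Node dd (S = 49.64): V_dd = e^(−0.12)·[0.8875·12.9169 + 0.1125·22.8444] = 12.4469
Node u (S = 63.25): V_u = e^(−0.12)·[0.8875·0.0898 + 0.1125·1.9969] = 0.2699
Node d (S = 52.25): V_d = e^(−0.12)·[0.8875·1.9969 + 0.1125·12.4469] = 2.8140
Node 0 (S = 55): V_0 = e^(−0.12)·[0.8875·0.2699 + 0.1125·2.8140] = 0.4933

£0.49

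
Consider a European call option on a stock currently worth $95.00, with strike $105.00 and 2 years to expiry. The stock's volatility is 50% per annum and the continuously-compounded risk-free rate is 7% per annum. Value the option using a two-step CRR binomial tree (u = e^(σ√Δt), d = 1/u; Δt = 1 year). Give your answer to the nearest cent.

$26.63

CRR parameters: u = e^(σ√Δt) = e^(0.5·√1) = 1.6487, d = 1/u = 0.6065
Per-period rate: rΔt = 0.07·1 = 0.07, so R = e^0.07 = 1.0725
Risk-neutral probability p = (e^0.07 − 0.6065)/(1.6487 − 0.6065) = 0.4660/1.0422 = 0.4471
Terminal stock prices: S_uu = 258.2, S_ud = 95, S_dd = 34.95
Terminal payoffs (S − K): max(153.2, 0) = 153.2, max(-10, 0) = 0, max(-70.05, 0) = 0
Node u (S = 156.6): V_u = e^(−0.07)·[0.4471·153.2368 + 0.5529·0.0000] = 63.8822
Node d (S = 57.62): V_d = e^(−0.07)·[0.4471·0.0000 + 0.5529·0.0000] = 0.0000
Node 0 (S = 95): V_0 = e^(−0.07)·[0.4471·63.8822 + 0.5529·0.0000] = 26.6316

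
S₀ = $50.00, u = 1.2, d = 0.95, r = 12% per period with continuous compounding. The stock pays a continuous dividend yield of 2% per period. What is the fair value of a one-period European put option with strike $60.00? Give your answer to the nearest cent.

$4.21

Per-period risk-free factor R = e^0.12 = 1.1275; dividend-adjusted growth = e^(0.12−0.02) = 1.1052.
Risk-neutral probability p = (1.1052 − 0.95)/(1.2 − 0.95) = 0.1552/0.2500 = 0.6207
Terminal stock prices: S_u = 60, S_d = 47.5
Terminal payoffs (K − S): max(0, 0) = 0, max(12.5, 0) = 12.5
Node 0 (S = 50): V_0 = e^(−0.12)·[0.6207·0.0000 + 0.3793·12.5000] = 4.2053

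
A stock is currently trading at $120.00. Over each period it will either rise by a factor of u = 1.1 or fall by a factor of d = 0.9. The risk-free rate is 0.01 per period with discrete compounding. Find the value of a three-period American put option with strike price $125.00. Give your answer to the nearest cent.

Risk-neutral probability p = (1 + 0.01 − 0.9)/(1.1 − 0.9) = 0.1100/0.2000 = 0.5500
Terminal stock prices: S_uuu = 159.7, S_uud = 130.7, S_udd = 106.9, S_ddd = 87.48
Terminal payoffs (K − S): max(-34.72, 0) = 0, max(-5.68, 0) = 0, max(18.08, 0) = 18.08, max(37.52, 0) = 37.52
Node uu (S = 145.2): continuation = 1/1.01·[0.5500·0.0000 + 0.4500·0.0000] = 0.0000; exercise value = 0.0000 ≤ continuation, so V_uu = 0.0000
Node ud (S = 118.8): continuation = 1/1.01·[0.5500·0.0000 + 0.4500·18.0800] = 8.0554; exercise value = 6.2000 ≤ continuation, so V_ud = 8.0554
Node dd (S = 97.2): continuation = 1/1.01·[0.5500·18.0800 + 0.4500·37.5200] = 26.5624; exercise value = 27.8000 > continuation, so V_dd = 27.8000 (exercise)
Node u (S = 132): continuation = 1/1.01·[0.5500·0.0000 + 0.4500·8.0554] = 3.5891; exercise value = 0.0000 ≤ continuation, so V_u = 3.5891
Node d (S = 108): continuation = 1/1.01·[0.5500·8.0554 + 0.4500·27.8000] = 16.7728; exercise value = 17.0000 > continuation, so V_d = 17.0000 (exercise)
Node 0 (S = 120): continuation = 1/1.01·[0.5500·3.5891 + 0.4500·17.0000] = 9.5287; exercise value = 5.0000 ≤ continuation, so V_0 = 9.5287

$9.53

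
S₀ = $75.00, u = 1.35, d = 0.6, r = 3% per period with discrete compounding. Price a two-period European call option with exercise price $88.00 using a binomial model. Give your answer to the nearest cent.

$15.09

Risk-neutral probability p = (1 + 0.03 − 0.6)/(1.35 − 0.6) = 0.4300/0.7500 = 0.5733
Terminal stock prices: S_uu = 136.7, S_ud = 60.75, S_dd = 27
Terminal payoffs (S − K): max(48.69, 0) = 48.69, max(-27.25, 0) = 0, max(-61, 0) = 0
Node u (S = 101.2): V_u = 1/1.03·[0.5733·48.6875 + 0.4267·0.0000] = 27.1011
Node d (S = 45): V_d = 1/1.03·[0.5733·0.0000 + 0.4267·0.0000] = 0.0000
Node 0 (S = 75): V_0 = 1/1.03·[0.5733·27.1011 + 0.4267·0.0000] = 15.0854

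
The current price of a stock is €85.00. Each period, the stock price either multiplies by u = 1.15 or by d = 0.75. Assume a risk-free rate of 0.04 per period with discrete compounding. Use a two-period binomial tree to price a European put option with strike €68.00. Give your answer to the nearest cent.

€1.41

Risk-neutral probability p = (1 + 0.04 − 0.75)/(1.15 − 0.75) = 0.2900/0.4000 = 0.7250
Terminal stock prices: S_uu = 112.4, S_ud = 73.31, S_dd = 47.81
Terminal payoffs (K − S): max(-44.41, 0) = 0, max(-5.312, 0) = 0, max(20.19, 0) = 20.19
Node u (S = 97.75): V_u = 1/1.04·[0.7250·0.0000 + 0.2750·0.0000] = 0.0000
Node d (S = 63.75): V_d = 1/1.04·[0.7250·0.0000 + 0.2750·20.1875] = 5.3380
Node 0 (S = 85): V_0 = 1/1.04·[0.7250·0.0000 + 0.2750·5.3380] = 1.4115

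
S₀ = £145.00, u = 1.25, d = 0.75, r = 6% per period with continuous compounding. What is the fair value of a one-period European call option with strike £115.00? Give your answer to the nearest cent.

Risk-neutral probability p = (e^0.06 − 0.75)/(1.25 − 0.75) = 0.3118/0.5000 = 0.6237
Terminal stock prices: S_u = 181.2, S_d = 108.8
Terminal payoffs (S − K): max(66.25, 0) = 66.25, max(-6.25, 0) = 0
Node 0 (S = 145): V_0 = e^(−0.06)·[0.6237·66.2500 + 0.3763·0.0000] = 38.9121

£38.91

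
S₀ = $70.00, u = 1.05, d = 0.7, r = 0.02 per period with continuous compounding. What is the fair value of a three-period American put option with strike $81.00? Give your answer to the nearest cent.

$11.00

Risk-neutral probability p = (e^0.02 − 0.7)/(1.05 − 0.7) = 0.3202/0.3500 = 0.9149
Terminal stock prices: S_uuu = 81.03, S_uud = 54.02, S_udd = 36.01, S_ddd = 24.01
Terminal payoffs (K − S): max(-0.03375, 0) = 0, max(26.98, 0) = 26.98, max(44.99, 0) = 44.99, max(56.99, 0) = 56.99
Node uu (S = 77.17): continuation = e^(−0.02)·[0.9149·0.0000 + 0.0851·26.9775] = 2.2514; exercise value = 3.8250 > continuation, so V_uu = 3.8250 (exercise)
Node ud (S = 51.45): continuation = e^(−0.02)·[0.9149·26.9775 + 0.0851·44.9850] = 27.9461; exercise value = 29.5500 > continuation, so V_ud = 29.5500 (exercise)
Node dd (S = 34.3): continuation = e^(−0.02)·[0.9149·44.9850 + 0.0851·56.9900] = 45.0961; exercise value = 46.7000 > continuation, so V_dd = 46.7000 (exercise)
Node u (S = 73.5): continuation = e^(−0.02)·[0.9149·3.8250 + 0.0851·29.5500] = 5.8961; exercise value = 7.5000 > continuation, so V_u = 7.5000 (exercise)
Node d (S = 49): continuation = e^(−0.02)·[0.9149·29.5500 + 0.0851·46.7000] = 30.3961; exercise value = 32.0000 > continuation, so V_d = 32.0000 (exercise)
Node 0 (S = 70): continuation = e^(−0.02)·[0.9149·7.5000 + 0.0851·32.0000] = 9.3961; exercise value = 11.0000 > continuation, so V_0 = 11.0000 (exercise)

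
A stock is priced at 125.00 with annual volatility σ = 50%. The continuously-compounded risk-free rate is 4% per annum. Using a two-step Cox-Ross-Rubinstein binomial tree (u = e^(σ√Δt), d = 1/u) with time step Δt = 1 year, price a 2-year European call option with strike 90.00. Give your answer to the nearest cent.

CRR parameters: u = e^(σ√Δt) = e^(0.5·√1) = 1.6487, d = 1/u = 0.6065
Per-period rate: rΔt = 0.04·1 = 0.04, so R = e^0.04 = 1.0408
Risk-neutral probability p = (e^0.04 − 0.6065)/(1.6487 − 0.6065) = 0.4343/1.0422 = 0.4167
Terminal stock prices: S_uu = 339.8, S_ud = 125, S_dd = 45.98
Terminal payoffs (S − K): max(249.8, 0) = 249.8, max(35, 0) = 35, max(-44.02, 0) = 0
Node u (S = 206.1): V_u = e^(−0.04)·[0.4167·249.7852 + 0.5833·35.0000] = 119.6191
Node d (S = 75.82): V_d = e^(−0.04)·[0.4167·35.0000 + 0.5833·0.0000] = 14.0126
Node 0 (S = 125): V_0 = e^(−0.04)·[0.4167·119.6191 + 0.5833·14.0126] = 55.7438

55.74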